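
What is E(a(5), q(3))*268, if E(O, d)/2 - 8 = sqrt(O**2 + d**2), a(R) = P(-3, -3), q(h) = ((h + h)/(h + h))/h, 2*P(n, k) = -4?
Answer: 4288 + 536*sqrt(37)/3 ≈ 5374.8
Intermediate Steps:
P(n, k) = -2 (P(n, k) = (1/2)*(-4) = -2)
q(h) = 1/h (q(h) = ((2*h)/((2*h)))/h = ((2*h)*(1/(2*h)))/h = 1/h)
a(R) = -2
E(O, d) = 16 + 2*sqrt(O**2 + d**2)
E(a(5), q(3))*268 = (16 + 2*sqrt((-2)**2 + (1/3)**2))*268 = (16 + 2*sqrt(4 + (1/3)**2))*268 = (16 + 2*sqrt(4 + 1/9))*268 = (16 + 2*sqrt(37/9))*268 = (16 + 2*(sqrt(37)/3))*268 = (16 + 2*sqrt(37)/3)*268 = 4288 + 536*sqrt(37)/3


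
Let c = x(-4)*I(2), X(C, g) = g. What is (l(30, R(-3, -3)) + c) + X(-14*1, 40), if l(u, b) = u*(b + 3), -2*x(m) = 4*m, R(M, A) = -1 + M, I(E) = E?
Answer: 26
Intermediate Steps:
x(m) = -2*m
c = 16 (c = -2*(-4)*2 = 8*2 = 16)
l(u, b) = u*(3 + b)
(l(30, R(-3, -3)) + c) + X(-14*1, 40) = (30*(3 + (-1 - 3)) + 16) + 40 = (30*(3 - 4) + 16) + 40 = (30*(-1) + 16) + 40 = (-30 + 16) + 40 = -14 + 40 = 26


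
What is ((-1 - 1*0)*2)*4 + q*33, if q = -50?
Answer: -1658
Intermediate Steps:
((-1 - 1*0)*2)*4 + q*33 = ((-1 - 1*0)*2)*4 - 50*33 = ((-1 + 0)*2)*4 - 1650 = -1*2*4 - 1650 = -2*4 - 1650 = -8 - 1650 = -1658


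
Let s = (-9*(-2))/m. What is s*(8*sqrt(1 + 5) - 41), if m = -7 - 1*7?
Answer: 369/7 - 72*sqrt(6)/7 ≈ 27.520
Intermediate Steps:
m = -14 (m = -7 - 7 = -14)
s = -9/7 (s = -9*(-2)/(-14) = 18*(-1/14) = -9/7 ≈ -1.2857)
s*(8*sqrt(1 + 5) - 41) = -9*(8*sqrt(1 + 5) - 41)/7 = -9*(8*sqrt(6) - 41)/7 = -9*(-41 + 8*sqrt(6))/7 = 369/7 - 72*sqrt(6)/7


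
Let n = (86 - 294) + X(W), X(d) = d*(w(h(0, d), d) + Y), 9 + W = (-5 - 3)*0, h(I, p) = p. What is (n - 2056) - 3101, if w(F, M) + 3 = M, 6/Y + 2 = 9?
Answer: -36853/7 ≈ -5264.7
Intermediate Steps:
Y = 6/7 (Y = 6/(-2 + 9) = 6/7 ≈ 0.85714)
w(F, M) = -3 + M
W = -9 (W = -9 + (-5 - 3)*0 = -9 - 8*0 = -9 + 0 = -9)
X(d) = d*(-15/7 + d) (X(d) = d*((-3 + d) + 6/7) = d*(-15/7 + d))
n = -754/7 (n = (86 - 294) + (⅐)*(-9)*(-15 + 7*(-9)) = -208 + (⅐)*(-9)*(-15 - 63) = -208 + (⅐)*(-9)*(-78) = -208 + 702/7 = -754/7 ≈ -107.71)
(n - 2056) - 3101 = (-754/7 - 2056) - 3101 = -15146/7 - 3101 = -36853/7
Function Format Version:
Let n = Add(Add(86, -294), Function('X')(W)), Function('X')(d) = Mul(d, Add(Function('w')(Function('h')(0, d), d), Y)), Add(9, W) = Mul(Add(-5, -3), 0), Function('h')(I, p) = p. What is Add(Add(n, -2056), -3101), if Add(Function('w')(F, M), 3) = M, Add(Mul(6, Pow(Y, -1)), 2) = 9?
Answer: Rational(-36853, 7) ≈ -5264.7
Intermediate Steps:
Y = Rational(6, 7) (Y = Mul(6, Pow(Add(-2, 9), -1)) = Mul(6, Pow(7, -1)) = Mul(6, Rational(1, 7)) = Rational(6, 7) ≈ 0.85714)
Function('w')(F, M) = Add(-3, M)
W = -9 (W = Add(-9, Mul(Add(-5, -3), 0)) = Add(-9, Mul(-8, 0)) = Add(-9, 0) = -9)
Function('X')(d) = Mul(d, Add(Rational(-15, 7), d)) (Function('X')(d) = Mul(d, Add(Add(-3, d), Rational(6, 7))) = Mul(d, Add(Rational(-15, 7), d)))
n = Rational(-754, 7) (n = Add(Add(86, -294), Mul(Rational(1, 7), -9, Add(-15, Mul(7, -9)))) = Add(-208, Mul(Rational(1, 7), -9, Add(-15, -63))) = Add(-208, Mul(Rational(1, 7), -9, -78)) = Add(-208, Rational(702, 7)) = Rational(-754, 7) ≈ -107.71)
Add(Add(n, -2056), -3101) = Add(Add(Rational(-754, 7), -2056), -3101) = Add(Rational(-15146, 7), -3101) = Rational(-36853, 7)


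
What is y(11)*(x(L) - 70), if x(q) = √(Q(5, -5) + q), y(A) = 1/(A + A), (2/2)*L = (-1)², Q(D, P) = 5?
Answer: -35/11 + √6/22 ≈ -3.0705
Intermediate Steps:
L = 1 (L = (-1)² = 1)
y(A) = 1/(2*A)
x(q) = √(5 + q)
y(11)*(x(L) - 70) = ((½)/11)*(√(5 + 1) - 70) = ((½)*(1/11))*(√6 - 70) = (-70 + √6)/22 = -35/11 + √6/22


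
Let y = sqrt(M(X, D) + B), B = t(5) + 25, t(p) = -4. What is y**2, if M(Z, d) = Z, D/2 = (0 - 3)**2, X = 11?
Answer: 32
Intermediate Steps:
D = 18 (D = 2*(0 - 3)**2 = 2*(-3)**2 = 2*9 = 18)
B = 21 (B = -4 + 25 = 21)
y = 4*sqrt(2) (y = sqrt(11 + 21) = sqrt(32) = 4*sqrt(2) ≈ 5.6569)
y**2 = (4*sqrt(2))**2 = 32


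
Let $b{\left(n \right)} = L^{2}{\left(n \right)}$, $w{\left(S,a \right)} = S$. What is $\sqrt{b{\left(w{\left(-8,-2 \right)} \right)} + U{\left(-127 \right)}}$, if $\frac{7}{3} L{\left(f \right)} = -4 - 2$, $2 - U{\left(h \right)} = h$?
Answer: $\frac{\sqrt{6645}}{7} \approx 11.645$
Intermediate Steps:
$U{\left(h \right)} = 2 - h$
$L{\left(f \right)} = - \frac{18}{7}$ ($L{\left(f \right)} = \frac{3 \left(-4 - 2\right)}{7} = \frac{3}{7} \left(-6\right) = - \frac{18}{7}$)
$b{\left(n \right)} = \frac{324}{49}$ ($b{\left(n \right)} = \left(- \frac{18}{7}\right)^{2} = \frac{324}{49}$)
$\sqrt{b{\left(w{\left(-8,-2 \right)} \right)} + U{\left(-127 \right)}} = \sqrt{\frac{324}{49} + \left(2 - -127\right)} = \sqrt{\frac{324}{49} + \left(2 + 127\right)} = \sqrt{\frac{324}{49} + 129} = \sqrt{\frac{6645}{49}} = \frac{\sqrt{6645}}{7}$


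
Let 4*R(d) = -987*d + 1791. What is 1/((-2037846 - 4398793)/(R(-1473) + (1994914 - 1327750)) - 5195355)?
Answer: -2062149/10713608991173 ≈ -1.9248e-7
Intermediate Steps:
R(d) = 1791/4 - 987*d/4 (R(d) = (-987*d + 1791)/4 = (1791 - 987*d)/4 = 1791/4 - 987*d/4)
1/((-2037846 - 4398793)/(R(-1473) + (1994914 - 1327750)) - 5195355) = 1/((-2037846 - 4398793)/((1791/4 - 987/4*(-1473)) + (1994914 - 1327750)) - 5195355) = 1/(-6436639/((1791/4 + 1453851/4) + 667164) - 5195355) = 1/(-6436639/(727821/2 + 667164) - 5195355) = 1/(-6436639/2062149/2 - 5195355) = 1/(-6436639*2/2062149 - 5195355) = 1/(-12873278/2062149 - 5195355) = 1/(-10713608991173/2062149) = -2062149/10713608991173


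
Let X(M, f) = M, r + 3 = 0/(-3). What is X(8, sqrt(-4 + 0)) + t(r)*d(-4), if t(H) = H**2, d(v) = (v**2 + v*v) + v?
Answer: 260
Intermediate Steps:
r = -3 (r = -3 + 0/(-3) = -3 + 0*(-1/3) = -3 + 0 = -3)
d(v) = v + 2*v**2 (d(v) = (v**2 + v**2) + v = 2*v**2 + v = v + 2*v**2)
X(8, sqrt(-4 + 0)) + t(r)*d(-4) = 8 + (-3)**2*(-4*(1 + 2*(-4))) = 8 + 9*(-4*(1 - 8)) = 8 + 9*(-4*(-7)) = 8 + 9*28 = 8 + 252 = 260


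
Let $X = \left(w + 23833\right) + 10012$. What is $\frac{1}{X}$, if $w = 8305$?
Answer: $\frac{1}{42150} \approx 2.3725 \cdot 10^{-5}$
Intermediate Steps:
$X = 42150$ ($X = \left(8305 + 23833\right) + 10012 = 32138 + 10012 = 42150$)
$\frac{1}{X} = \frac{1}{42150}$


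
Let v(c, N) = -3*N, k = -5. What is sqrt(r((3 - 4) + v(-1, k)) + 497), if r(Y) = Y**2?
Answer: 3*sqrt(77) ≈ 26.325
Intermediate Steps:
sqrt(r((3 - 4) + v(-1, k)) + 497) = sqrt(((3 - 4) - 3*(-5))**2 + 497) = sqrt((-1 + 15)**2 + 497) = sqrt(14**2 + 497) = sqrt(196 + 497) = sqrt(693) = 3*sqrt(77)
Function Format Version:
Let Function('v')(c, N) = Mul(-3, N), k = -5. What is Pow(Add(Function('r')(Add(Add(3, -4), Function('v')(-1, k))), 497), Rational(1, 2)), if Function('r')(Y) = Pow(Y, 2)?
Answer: Mul(3, Pow(77, Rational(1, 2))) ≈ 26.325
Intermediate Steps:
Pow(Add(Function('r')(Add(Add(3, -4), Function('v')(-1, k))), 497), Rational(1, 2)) = Pow(Add(Pow(Add(Add(3, -4), Mul(-3, -5)), 2), 497), Rational(1, 2)) = Pow(Add(Pow(Add(-1, 15), 2), 497), Rational(1, 2)) = Pow(Add(Pow(14, 2), 497), Rational(1, 2)) = Pow(Add(196, 497), Rational(1, 2)) = Pow(693, Rational(1, 2)) = Mul(3, Pow(77, Rational(1, 2)))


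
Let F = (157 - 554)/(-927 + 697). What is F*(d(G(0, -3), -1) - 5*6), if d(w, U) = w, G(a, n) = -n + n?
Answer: -1191/23 ≈ -51.783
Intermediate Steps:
G(a, n) = 0
F = 397/230 (F = -397/(-230) = -397*(-1/230) = 397/230 ≈ 1.7261)
F*(d(G(0, -3), -1) - 5*6) = 397*(0 - 5*6)/230 = 397*(0 - 30)/230 = (397/230)*(-30) = -1191/23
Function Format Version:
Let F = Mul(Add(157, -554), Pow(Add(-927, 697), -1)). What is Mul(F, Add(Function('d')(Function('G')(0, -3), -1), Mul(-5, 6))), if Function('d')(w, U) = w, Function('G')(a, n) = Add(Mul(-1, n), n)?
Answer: Rational(-1191, 23) ≈ -51.783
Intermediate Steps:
Function('G')(a, n) = 0
F = Rational(397, 230) (F = Mul(-397, Pow(-230, -1)) = Mul(-397, Rational(-1, 230)) = Rational(397, 230) ≈ 1.7261)
Mul(F, Add(Function('d')(Function('G')(0, -3), -1), Mul(-5, 6))) = Mul(Rational(397, 230), Add(0, Mul(-5, 6))) = Mul(Rational(397, 230), Add(0, -30)) = Mul(Rational(397, 230), -30) = Rational(-1191, 23)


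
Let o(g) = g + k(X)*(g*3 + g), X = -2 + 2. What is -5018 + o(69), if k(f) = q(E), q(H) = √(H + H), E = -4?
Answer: -4949 + 552*I*√2 ≈ -4949.0 + 780.65*I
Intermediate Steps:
X = 0
q(H) = √2*√H (q(H) = √(2*H) = √2*√H)
k(f) = 2*I*√2 (k(f) = √2*√(-4) = √2*(2*I) = 2*I*√2)
o(g) = g + 8*I*g*√2 (o(g) = g + (2*I*√2)*(g*3 + g) = g + (2*I*√2)*(3*g + g) = g + (2*I*√2)*(4*g) = g + 8*I*g*√2)
-5018 + o(69) = -5018 + 69*(1 + 8*I*√2) = -5018 + (69 + 552*I*√2) = -4949 + 552*I*√2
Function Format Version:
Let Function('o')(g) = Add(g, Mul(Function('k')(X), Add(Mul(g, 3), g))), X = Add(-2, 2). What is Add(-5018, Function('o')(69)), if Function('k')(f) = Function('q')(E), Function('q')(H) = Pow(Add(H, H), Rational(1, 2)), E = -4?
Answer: Add(-4949, Mul(552, I, Pow(2, Rational(1, 2)))) ≈ Add(-4949.0, Mul(780.65, I))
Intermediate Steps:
X = 0
Function('q')(H) = Mul(Pow(2, Rational(1, 2)), Pow(H, Rational(1, 2))) (Function('q')(H) = Pow(Mul(2, H), Rational(1, 2)) = Mul(Pow(2, Rational(1, 2)), Pow(H, Rational(1, 2))))
Function('k')(f) = Mul(2, I, Pow(2, Rational(1, 2))) (Function('k')(f) = Mul(Pow(2, Rational(1, 2)), Pow(-4, Rational(1, 2))) = Mul(Pow(2, Rational(1, 2)), Mul(2, I)) = Mul(2, I, Pow(2, Rational(1, 2))))
Function('o')(g) = Add(g, Mul(8, I, g, Pow(2, Rational(1, 2)))) (Function('o')(g) = Add(g, Mul(Mul(2, I, Pow(2, Rational(1, 2))), Add(Mul(g, 3), g))) = Add(g, Mul(Mul(2, I, Pow(2, Rational(1, 2))), Add(Mul(3, g), g))) = Add(g, Mul(Mul(2, I, Pow(2, Rational(1, 2))), Mul(4, g))) = Add(g, Mul(8, I, g, Pow(2, Rational(1, 2)))))
Add(-5018, Function('o')(69)) = Add(-5018, Mul(69, Add(1, Mul(8, I, Pow(2, Rational(1, 2)))))) = Add(-5018, Add(69, Mul(552, I, Pow(2, Rational(1, 2))))) = Add(-4949, Mul(552, I, Pow(2, Rational(1, 2))))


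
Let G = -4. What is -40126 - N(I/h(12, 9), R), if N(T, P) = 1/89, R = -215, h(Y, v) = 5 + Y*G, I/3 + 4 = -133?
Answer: -3571215/89 ≈ -40126.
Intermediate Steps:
I = -411 (I = -12 + 3*(-133) = -12 - 399 = -411)
h(Y, v) = 5 - 4*Y (h(Y, v) = 5 + Y*(-4) = 5 - 4*Y)
N(T, P) = 1/89
-40126 - N(I/h(12, 9), R) = -40126 - 1*1/89 = -40126 - 1/89 = -3571215/89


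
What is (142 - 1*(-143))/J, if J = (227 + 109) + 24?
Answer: 19/24 ≈ 0.79167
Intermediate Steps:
J = 360 (J = 336 + 24 = 360)
(142 - 1*(-143))/J = (142 - 1*(-143))/360 = (142 + 143)*(1/360) = 285*(1/360) = 19/24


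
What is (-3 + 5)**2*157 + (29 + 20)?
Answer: 677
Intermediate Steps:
(-3 + 5)**2*157 + (29 + 20) = 2**2*157 + 49 = 4*157 + 49 = 628 + 49 = 677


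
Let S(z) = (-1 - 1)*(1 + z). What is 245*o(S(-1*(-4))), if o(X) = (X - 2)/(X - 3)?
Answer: 2940/13 ≈ 226.15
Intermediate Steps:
S(z) = -2 - 2*z (S(z) = -2*(1 + z) = -2 - 2*z)
o(X) = (-2 + X)/(-3 + X)
245*o(S(-1*(-4))) = 245*((-2 + (-2 - (-2)*(-4)))/(-3 + (-2 - (-2)*(-4)))) = 245*((-2 + (-2 - 2*4))/(-3 + (-2 - 2*4))) = 245*((-2 + (-2 - 8))/(-3 + (-2 - 8))) = 245*((-2 - 10)/(-3 - 10)) = 245*(-12/(-13)) = 245*(-1/13*(-12)) = 245*(12/13) = 2940/13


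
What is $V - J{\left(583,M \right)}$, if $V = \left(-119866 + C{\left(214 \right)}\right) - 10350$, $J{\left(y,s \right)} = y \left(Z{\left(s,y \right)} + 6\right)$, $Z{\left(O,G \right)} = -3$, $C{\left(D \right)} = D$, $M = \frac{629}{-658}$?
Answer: $-131751$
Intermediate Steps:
$M = - \frac{629}{658}$ ($M = 629 \left(- \frac{1}{658}\right) = - \frac{629}{658} \approx -0.95593$)
$J{\left(y,s \right)} = 3 y$ ($J{\left(y,s \right)} = y \left(-3 + 6\right) = y 3 = 3 y$)
$V = -130002$ ($V = \left(-119866 + 214\right) - 10350 = -119652 - 10350 = -130002$)
$V - J{\left(583,M \right)} = -130002 - 3 \cdot 583 = -130002 - 1749 = -131751$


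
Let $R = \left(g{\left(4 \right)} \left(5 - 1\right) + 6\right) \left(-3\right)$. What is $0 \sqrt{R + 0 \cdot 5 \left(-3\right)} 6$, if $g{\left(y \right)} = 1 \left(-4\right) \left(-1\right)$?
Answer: $0$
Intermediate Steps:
$g{\left(y \right)} = 4$ ($g{\left(y \right)} = \left(-4\right) \left(-1\right) = 4$)
$R = -66$ ($R = \left(4 \left(5 - 1\right) + 6\right) \left(-3\right) = \left(4 \cdot 4 + 6\right) \left(-3\right) = \left(16 + 6\right) \left(-3\right) = 22 \left(-3\right) = -66$)
$0 \sqrt{R + 0 \cdot 5 \left(-3\right)} 6 = 0 \sqrt{-66 + 0 \cdot 5 \left(-3\right)} 6 = 0 \sqrt{-66 + 0 \left(-3\right)} 6 = 0 \sqrt{-66 + 0} \cdot 6 = 0 \sqrt{-66} \cdot 6 = 0 i \sqrt{66} \cdot 6 = 0 \cdot 6 = 0$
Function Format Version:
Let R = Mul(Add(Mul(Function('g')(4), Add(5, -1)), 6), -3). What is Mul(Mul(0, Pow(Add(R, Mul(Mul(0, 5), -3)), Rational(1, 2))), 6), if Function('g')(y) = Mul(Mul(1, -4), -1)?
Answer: 0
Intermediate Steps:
Function('g')(y) = 4 (Function('g')(y) = Mul(-4, -1) = 4)
R = -66 (R = Mul(Add(Mul(4, Add(5, -1)), 6), -3) = Mul(Add(Mul(4, 4), 6), -3) = Mul(Add(16, 6), -3) = Mul(22, -3) = -66)
Mul(Mul(0, Pow(Add(R, Mul(Mul(0, 5), -3)), Rational(1, 2))), 6) = Mul(Mul(0, Pow(Add(-66, Mul(Mul(0, 5), -3)), Rational(1, 2))), 6) = Mul(Mul(0, Pow(Add(-66, Mul(0, -3)), Rational(1, 2))), 6) = Mul(Mul(0, Pow(Add(-66, 0), Rational(1, 2))), 6) = Mul(Mul(0, Pow(-66, Rational(1, 2))), 6) = Mul(Mul(0, Mul(I, Pow(66, Rational(1, 2)))), 6) = Mul(0, 6) = 0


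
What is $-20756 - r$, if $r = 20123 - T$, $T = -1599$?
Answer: $-42478$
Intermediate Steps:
$r = 21722$ ($r = 20123 - -1599 = 20123 + 1599 = 21722$)
$-20756 - r = -20756 - 21722 = -42478$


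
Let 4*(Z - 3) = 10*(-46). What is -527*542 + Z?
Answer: -285746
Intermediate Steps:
Z = -112 (Z = 3 + (10*(-46))/4 = 3 + (¼)*(-460) = 3 - 115 = -112)
-527*542 + Z = -527*542 - 112 = -285634 - 112 = -285746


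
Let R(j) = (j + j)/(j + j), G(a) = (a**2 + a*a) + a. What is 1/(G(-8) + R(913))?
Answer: 1/121 ≈ 0.0082645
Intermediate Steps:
G(a) = a + 2*a**2 (G(a) = (a**2 + a**2) + a = 2*a**2 + a = a + 2*a**2)
R(j) = 1 (R(j) = (2*j)/((2*j)) = (2*j)*(1/(2*j)) = 1)
1/(G(-8) + R(913)) = 1/(-8*(1 + 2*(-8)) + 1) = 1/(-8*(1 - 16) + 1) = 1/(-8*(-15) + 1) = 1/(120 + 1) = 1/121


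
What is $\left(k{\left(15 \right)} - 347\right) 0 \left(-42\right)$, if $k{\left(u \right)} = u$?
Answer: $0$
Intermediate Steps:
$\left(k{\left(15 \right)} - 347\right) 0 \left(-42\right) = \left(15 - 347\right) 0 \left(-42\right) = \left(-332\right) 0 = 0$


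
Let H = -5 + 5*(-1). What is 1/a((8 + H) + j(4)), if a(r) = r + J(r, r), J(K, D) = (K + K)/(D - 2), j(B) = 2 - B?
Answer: -3/8 ≈ -0.37500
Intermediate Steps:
H = -10 (H = -5 - 5 = -10)
J(K, D) = 2*K/(-2 + D) (J(K, D) = (2*K)/(-2 + D) = 2*K/(-2 + D))
a(r) = r + 2*r/(-2 + r)
1/a((8 + H) + j(4)) = 1/(((8 - 10) + (2 - 1*4))²/(-2 + ((8 - 10) + (2 - 1*4)))) = 1/((-2 + (2 - 4))²/(-2 + (-2 + (2 - 4)))) = 1/((-2 - 2)²/(-2 + (-2 - 2))) = 1/((-4)²/(-2 - 4)) = 1/(16/(-6)) = 1/(16*(-⅙)) = 1/(-8/3) = -3/8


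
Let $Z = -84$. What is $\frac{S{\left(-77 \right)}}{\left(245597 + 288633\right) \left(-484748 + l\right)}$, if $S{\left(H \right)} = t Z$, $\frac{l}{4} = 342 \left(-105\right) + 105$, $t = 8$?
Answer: $\frac{21}{10483729520} \approx 2.0031 \cdot 10^{-9}$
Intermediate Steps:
$l = -143220$ ($l = 4 \left(342 \left(-105\right) + 105\right) = 4 \left(-35910 + 105\right) = 4 \left(-35805\right) = -143220$)
$S{\left(H \right)} = -672$ ($S{\left(H \right)} = 8 \left(-84\right) = -672$)
$\frac{S{\left(-77 \right)}}{\left(245597 + 288633\right) \left(-484748 + l\right)} = - \frac{672}{\left(245597 + 288633\right) \left(-484748 - 143220\right)} = - \frac{672}{534230 \left(-627968\right)} = - \frac{672}{-335479344640} = \left(-672\right) \left(- \frac{1}{335479344640}\right) = \frac{21}{10483729520}$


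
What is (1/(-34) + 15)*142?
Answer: 36139/17 ≈ 2125.8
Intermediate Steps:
(1/(-34) + 15)*142 = (-1/34 + 15)*142 = (509/34)*142 = 36139/17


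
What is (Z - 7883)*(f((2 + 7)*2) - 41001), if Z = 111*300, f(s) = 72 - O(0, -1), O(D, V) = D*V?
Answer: -1040292393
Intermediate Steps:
f(s) = 72 (f(s) = 72 - 0*(-1) = 72 - 1*0 = 72 + 0 = 72)
Z = 33300
(Z - 7883)*(f((2 + 7)*2) - 41001) = (33300 - 7883)*(72 - 41001) = 25417*(-40929) = -1040292393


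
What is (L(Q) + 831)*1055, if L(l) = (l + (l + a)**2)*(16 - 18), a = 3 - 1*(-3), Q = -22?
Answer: 382965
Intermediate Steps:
a = 6 (a = 3 + 3 = 6)
L(l) = -2*l - 2*(6 + l)**2 (L(l) = (l + (l + 6)**2)*(16 - 18) = (l + (6 + l)**2)*(-2) = -2*l - 2*(6 + l)**2)
(L(Q) + 831)*1055 = ((-2*(-22) - 2*(6 - 22)**2) + 831)*1055 = ((44 - 2*(-16)**2) + 831)*1055 = ((44 - 2*256) + 831)*1055 = ((44 - 512) + 831)*1055 = (-468 + 831)*1055 = 363*1055 = 382965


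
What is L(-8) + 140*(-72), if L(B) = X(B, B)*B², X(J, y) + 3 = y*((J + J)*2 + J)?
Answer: 10208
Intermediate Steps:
X(J, y) = -3 + 5*J*y (X(J, y) = -3 + y*((J + J)*2 + J) = -3 + y*((2*J)*2 + J) = -3 + y*(4*J + J) = -3 + y*(5*J) = -3 + 5*J*y)
L(B) = B²*(-3 + 5*B²) (L(B) = (-3 + 5*B*B)*B² = (-3 + 5*B²)*B² = B²*(-3 + 5*B²))
L(-8) + 140*(-72) = (-8)²*(-3 + 5*(-8)²) + 140*(-72) = 64*(-3 + 5*64) - 10080 = 64*(-3 + 320) - 10080 = 64*317 - 10080 = 20288 - 10080 = 10208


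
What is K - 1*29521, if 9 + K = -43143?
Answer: -72673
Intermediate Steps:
K = -43152 (K = -9 - 43143 = -43152)
K - 1*29521 = -43152 - 1*29521 = -43152 - 29521 = -72673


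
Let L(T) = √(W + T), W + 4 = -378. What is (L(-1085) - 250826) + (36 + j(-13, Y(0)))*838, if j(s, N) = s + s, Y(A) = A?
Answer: -242446 + 3*I*√163 ≈ -2.4245e+5 + 38.301*I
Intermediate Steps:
W = -382 (W = -4 - 378 = -382)
j(s, N) = 2*s
L(T) = √(-382 + T)
(L(-1085) - 250826) + (36 + j(-13, Y(0)))*838 = (√(-382 - 1085) - 250826) + (36 + 2*(-13))*838 = (√(-1467) - 250826) + (36 - 26)*838 = (3*I*√163 - 250826) + 10*838 = (-250826 + 3*I*√163) + 8380 = -242446 + 3*I*√163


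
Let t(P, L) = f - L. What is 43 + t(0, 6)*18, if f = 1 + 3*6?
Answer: 277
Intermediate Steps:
f = 19 (f = 1 + 18 = 19)
t(P, L) = 19 - L
43 + t(0, 6)*18 = 43 + (19 - 1*6)*18 = 43 + (19 - 6)*18 = 43 + 13*18 = 43 + 234 = 277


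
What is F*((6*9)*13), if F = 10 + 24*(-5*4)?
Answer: -329940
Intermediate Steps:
F = -470 (F = 10 + 24*(-20) = 10 - 480 = -470)
F*((6*9)*13) = -470*6*9*13 = -25380*13 = -470*702 = -329940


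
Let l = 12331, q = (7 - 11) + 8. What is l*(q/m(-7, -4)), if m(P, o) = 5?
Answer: 49324/5 ≈ 9864.8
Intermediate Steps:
q = 4 (q = -4 + 8 = 4)
l*(q/m(-7, -4)) = 12331*(4/5) = 12331*(4*(⅕)) = 12331*(⅘) = 49324/5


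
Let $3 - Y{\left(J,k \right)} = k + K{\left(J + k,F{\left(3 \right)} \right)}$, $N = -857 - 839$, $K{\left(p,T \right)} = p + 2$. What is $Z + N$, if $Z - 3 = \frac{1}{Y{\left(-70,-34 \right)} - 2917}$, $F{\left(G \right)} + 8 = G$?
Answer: $- \frac{4703155}{2778} \approx -1693.0$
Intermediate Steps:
$F{\left(G \right)} = -8 + G$
$K{\left(p,T \right)} = 2 + p$
$N = -1696$ ($N = -857 - 839 = -1696$)
$Y{\left(J,k \right)} = 1 - J - 2 k$ ($Y{\left(J,k \right)} = 3 - \left(k + \left(2 + \left(J + k\right)\right)\right) = 3 - \left(k + \left(2 + J + k\right)\right) = 3 - \left(2 + J + 2 k\right) = 1 - J - 2 k$)
$Z = \frac{8333}{2778}$ ($Z = 3 + \frac{1}{\left(1 - -70 - -68\right) - 2917} = 3 + \frac{1}{\left(1 + 70 + 68\right) - 2917} = 3 + \frac{1}{139 - 2917} = 3 + \frac{1}{-2778} = 3 - \frac{1}{2778} = \frac{8333}{2778} \approx 2.9996$)
$Z + N = \frac{8333}{2778} - 1696 = - \frac{4703155}{2778}$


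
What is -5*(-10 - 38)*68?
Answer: 16320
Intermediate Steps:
-5*(-10 - 38)*68 = -5*(-48)*68 = 240*68 = 16320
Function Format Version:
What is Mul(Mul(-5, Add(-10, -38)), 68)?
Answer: 16320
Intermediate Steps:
Mul(Mul(-5, Add(-10, -38)), 68) = Mul(Mul(-5, -48), 68) = Mul(240, 68) = 16320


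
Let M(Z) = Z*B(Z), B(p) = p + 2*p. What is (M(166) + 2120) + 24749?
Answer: 109537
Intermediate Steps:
B(p) = 3*p
M(Z) = 3*Z**2 (M(Z) = Z*(3*Z) = 3*Z**2)
(M(166) + 2120) + 24749 = (3*166**2 + 2120) + 24749 = (3*27556 + 2120) + 24749 = (82668 + 2120) + 24749 = 84788 + 24749 = 109537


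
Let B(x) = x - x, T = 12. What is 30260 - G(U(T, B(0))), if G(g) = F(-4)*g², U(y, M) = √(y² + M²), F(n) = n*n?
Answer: 27956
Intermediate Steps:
F(n) = n²
B(x) = 0
U(y, M) = √(M² + y²)
G(g) = 16*g² (G(g) = (-4)²*g² = 16*g²)
30260 - G(U(T, B(0))) = 30260 - 16*(√(0² + 12²))² = 30260 - 16*(√(0 + 144))² = 30260 - 16*(√144)² = 30260 - 16*12² = 30260 - 16*144 = 30260 - 1*2304 = 30260 - 2304 = 27956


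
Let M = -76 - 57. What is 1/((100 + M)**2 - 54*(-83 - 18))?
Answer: 1/6543 ≈ 0.00015284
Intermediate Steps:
M = -133
1/((100 + M)**2 - 54*(-83 - 18)) = 1/((100 - 133)**2 - 54*(-83 - 18)) = 1/((-33)**2 - 54*(-101)) = 1/(1089 + 5454) = 1/6543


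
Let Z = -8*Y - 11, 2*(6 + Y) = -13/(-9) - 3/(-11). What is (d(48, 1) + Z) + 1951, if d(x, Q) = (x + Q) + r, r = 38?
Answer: 204745/99 ≈ 2068.1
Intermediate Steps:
Y = -509/99 (Y = -6 + (-13/(-9) - 3/(-11))/2 = -6 + (-13*(-1/9) - 3*(-1/11))/2 = -6 + (13/9 + 3/11)/2 = -6 + (1/2)*(170/99) = -6 + 85/99 = -509/99 ≈ -5.1414)
d(x, Q) = 38 + Q + x (d(x, Q) = (x + Q) + 38 = (Q + x) + 38 = 38 + Q + x)
Z = 2983/99 (Z = -8*(-509/99) - 11 = 4072/99 - 11 = 2983/99 ≈ 30.131)
(d(48, 1) + Z) + 1951 = ((38 + 1 + 48) + 2983/99) + 1951 = (87 + 2983/99) + 1951 = 11596/99 + 1951 = 204745/99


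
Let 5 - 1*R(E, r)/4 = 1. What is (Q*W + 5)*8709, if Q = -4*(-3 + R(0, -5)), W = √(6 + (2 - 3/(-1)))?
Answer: 43545 - 452868*√11 ≈ -1.4584e+6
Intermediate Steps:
R(E, r) = 16 (R(E, r) = 20 - 4*1 = 20 - 4 = 16)
W = √11 (W = √(6 + (2 - 3*(-1))) = √(6 + (2 - 1*(-3))) = √(6 + (2 + 3)) = √(6 + 5) = √11 ≈ 3.3166)
Q = -52 (Q = -4*(-3 + 16) = -4*13 = -52)
(Q*W + 5)*8709 = (-52*√11 + 5)*8709 = (5 - 52*√11)*8709 = 43545 - 452868*√11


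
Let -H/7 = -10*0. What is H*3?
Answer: 0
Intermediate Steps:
H = 0 (H = -(-70)*0 = -7*0 = 0)
H*3 = 0*3 = 0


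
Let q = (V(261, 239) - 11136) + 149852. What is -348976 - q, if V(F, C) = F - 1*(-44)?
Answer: -487997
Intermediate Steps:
V(F, C) = 44 + F (V(F, C) = F + 44 = 44 + F)
q = 139021 (q = ((44 + 261) - 11136) + 149852 = (305 - 11136) + 149852 = -10831 + 149852 = 139021)
-348976 - q = -348976 - 1*139021 = -348976 - 139021 = -487997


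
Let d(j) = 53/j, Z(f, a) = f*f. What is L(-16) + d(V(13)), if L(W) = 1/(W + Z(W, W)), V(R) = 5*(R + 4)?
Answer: 2561/4080 ≈ 0.62770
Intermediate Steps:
Z(f, a) = f²
V(R) = 20 + 5*R (V(R) = 5*(4 + R) = 20 + 5*R)
L(W) = 1/(W + W²)
L(-16) + d(V(13)) = 1/((-16)*(1 - 16)) + 53/(20 + 5*13) = -1/16/(-15) + 53/(20 + 65) = -1/16*(-1/15) + 53/85 = 1/240 + 53*(1/85) = 1/240 + 53/85 = 2561/4080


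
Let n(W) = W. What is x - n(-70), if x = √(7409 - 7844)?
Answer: 70 + I*√435 ≈ 70.0 + 20.857*I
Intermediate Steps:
x = I*√435 (x = √(-435) = I*√435 ≈ 20.857*I)
x - n(-70) = I*√435 - 1*(-70) = I*√435 + 70 = 70 + I*√435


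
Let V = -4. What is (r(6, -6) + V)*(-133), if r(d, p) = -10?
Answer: 1862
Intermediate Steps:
(r(6, -6) + V)*(-133) = (-10 - 4)*(-133) = -14*(-133) = 1862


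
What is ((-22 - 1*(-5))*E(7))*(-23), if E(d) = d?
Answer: 2737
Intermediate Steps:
((-22 - 1*(-5))*E(7))*(-23) = ((-22 - 1*(-5))*7)*(-23) = ((-22 + 5)*7)*(-23) = -17*7*(-23) = -119*(-23) = 2737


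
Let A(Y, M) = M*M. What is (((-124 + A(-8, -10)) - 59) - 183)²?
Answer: 70756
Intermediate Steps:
A(Y, M) = M²
(((-124 + A(-8, -10)) - 59) - 183)² = (((-124 + (-10)²) - 59) - 183)² = (((-124 + 100) - 59) - 183)² = ((-24 - 59) - 183)² = (-83 - 183)² = (-266)² = 70756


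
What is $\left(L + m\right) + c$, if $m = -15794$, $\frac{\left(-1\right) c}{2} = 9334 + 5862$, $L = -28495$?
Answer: $-74681$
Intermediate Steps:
$c = -30392$ ($c = - 2 \left(9334 + 5862\right) = \left(-2\right) 15196 = -30392$)
$\left(L + m\right) + c = \left(-28495 - 15794\right) - 30392 = -44289 - 30392 = -74681$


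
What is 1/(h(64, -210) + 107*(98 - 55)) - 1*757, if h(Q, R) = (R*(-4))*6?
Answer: -7298236/9641 ≈ -757.00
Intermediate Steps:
h(Q, R) = -24*R (h(Q, R) = -4*R*6 = -24*R)
1/(h(64, -210) + 107*(98 - 55)) - 1*757 = 1/(-24*(-210) + 107*(98 - 55)) - 1*757 = 1/(5040 + 107*43) - 757 = 1/(5040 + 4601) - 757 = 1/9641 - 757 = -7298236/9641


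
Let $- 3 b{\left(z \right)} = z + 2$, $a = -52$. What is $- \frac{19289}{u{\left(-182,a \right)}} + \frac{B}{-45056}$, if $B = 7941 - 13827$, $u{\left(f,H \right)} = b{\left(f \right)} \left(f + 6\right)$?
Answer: $\frac{661393}{337920} \approx 1.9572$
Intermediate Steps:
$b{\left(z \right)} = - \frac{2}{3} - \frac{z}{3}$ ($b{\left(z \right)} = - \frac{z + 2}{3} = - \frac{2 + z}{3} = - \frac{2}{3} - \frac{z}{3}$)
$u{\left(f,H \right)} = \left(6 + f\right) \left(- \frac{2}{3} - \frac{f}{3}\right)$ ($u{\left(f,H \right)} = \left(- \frac{2}{3} - \frac{f}{3}\right) \left(f + 6\right) = \left(- \frac{2}{3} - \frac{f}{3}\right) \left(6 + f\right) = \left(6 + f\right) \left(- \frac{2}{3} - \frac{f}{3}\right)$)
$B = -5886$ ($B = 7941 - 13827 = -5886$)
$- \frac{19289}{u{\left(-182,a \right)}} + \frac{B}{-45056} = - \frac{19289}{\left(- \frac{1}{3}\right) \left(2 - 182\right) \left(6 - 182\right)} - \frac{5886}{-45056} = - \frac{19289}{\left(- \frac{1}{3}\right) \left(-180\right) \left(-176\right)} - - \frac{2943}{22528} = - \frac{19289}{-10560} + \frac{2943}{22528} = \left(-19289\right) \left(- \frac{1}{10560}\right) + \frac{2943}{22528} = \frac{19289}{10560} + \frac{2943}{22528} = \frac{661393}{337920}$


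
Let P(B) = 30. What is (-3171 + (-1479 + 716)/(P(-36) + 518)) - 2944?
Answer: -3351783/548 ≈ -6116.4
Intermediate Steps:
(-3171 + (-1479 + 716)/(P(-36) + 518)) - 2944 = (-3171 + (-1479 + 716)/(30 + 518)) - 2944 = (-3171 - 763/548) - 2944 = -1738471/548 - 2944 = -3351783/548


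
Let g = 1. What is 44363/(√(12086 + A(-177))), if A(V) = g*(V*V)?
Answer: 44363*√43415/43415 ≈ 212.91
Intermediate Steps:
A(V) = V² (A(V) = 1*(V*V) = 1*V² = V²)
44363/(√(12086 + A(-177))) = 44363/(√(12086 + (-177)²)) = 44363/(√(12086 + 31329)) = 44363/(√43415) = 44363*(√43415/43415) = 44363*√43415/43415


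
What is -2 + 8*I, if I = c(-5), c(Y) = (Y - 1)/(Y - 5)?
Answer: 14/5 ≈ 2.8000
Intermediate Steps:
c(Y) = (-1 + Y)/(-5 + Y)
I = 3/5 (I = (-1 - 5)/(-5 - 5) = -6/(-10) = -1/10*(-6) = 3/5 ≈ 0.60000)
-2 + 8*I = -2 + 8*(3/5) = -2 + 24/5 = 14/5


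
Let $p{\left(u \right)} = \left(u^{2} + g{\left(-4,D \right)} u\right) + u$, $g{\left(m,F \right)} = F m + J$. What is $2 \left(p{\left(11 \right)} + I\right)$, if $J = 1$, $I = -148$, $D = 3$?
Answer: $-274$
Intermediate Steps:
$g{\left(m,F \right)} = 1 + F m$ ($g{\left(m,F \right)} = F m + 1 = 1 + F m$)
$p{\left(u \right)} = u^{2} - 10 u$ ($p{\left(u \right)} = \left(u^{2} + \left(1 + 3 \left(-4\right)\right) u\right) + u = \left(u^{2} + \left(1 - 12\right) u\right) + u = \left(u^{2} - 11 u\right) + u = u^{2} - 10 u$)
$2 \left(p{\left(11 \right)} + I\right) = 2 \left(11 \left(-10 + 11\right) - 148\right) = 2 \left(11 \cdot 1 - 148\right) = 2 \left(11 - 148\right) = 2 \left(-137\right) = -274$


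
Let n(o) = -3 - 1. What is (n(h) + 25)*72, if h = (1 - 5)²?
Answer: 1512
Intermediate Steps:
h = 16 (h = (-4)² = 16)
n(o) = -4
(n(h) + 25)*72 = (-4 + 25)*72 = 21*72 = 1512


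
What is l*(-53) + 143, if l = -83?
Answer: 4542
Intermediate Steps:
l*(-53) + 143 = -83*(-53) + 143 = 4399 + 143 = 4542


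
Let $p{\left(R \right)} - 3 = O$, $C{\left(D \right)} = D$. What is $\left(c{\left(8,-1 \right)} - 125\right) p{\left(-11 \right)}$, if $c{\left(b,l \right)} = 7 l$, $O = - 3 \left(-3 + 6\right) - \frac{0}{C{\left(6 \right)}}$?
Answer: $792$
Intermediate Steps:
$O = -9$ ($O = - 3 \left(-3 + 6\right) - \frac{0}{6} = \left(-3\right) 3 - 0 \cdot \frac{1}{6} = -9 - 0 = -9 + 0 = -9$)
$p{\left(R \right)} = -6$ ($p{\left(R \right)} = 3 - 9 = -6$)
$\left(c{\left(8,-1 \right)} - 125\right) p{\left(-11 \right)} = \left(7 \left(-1\right) - 125\right) \left(-6\right) = \left(-7 - 125\right) \left(-6\right) = \left(-132\right) \left(-6\right) = 792$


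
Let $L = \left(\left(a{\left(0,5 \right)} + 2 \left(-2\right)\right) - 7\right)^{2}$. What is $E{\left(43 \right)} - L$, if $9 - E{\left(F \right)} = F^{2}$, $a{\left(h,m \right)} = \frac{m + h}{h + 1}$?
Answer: $-1876$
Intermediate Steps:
$a{\left(h,m \right)} = \frac{h + m}{1 + h}$
$E{\left(F \right)} = 9 - F^{2}$
$L = 36$ ($L = \left(\left(\frac{0 + 5}{1 + 0} + 2 \left(-2\right)\right) - 7\right)^{2} = \left(\left(1^{-1} \cdot 5 - 4\right) - 7\right)^{2} = \left(\left(1 \cdot 5 - 4\right) - 7\right)^{2} = \left(\left(5 - 4\right) - 7\right)^{2} = \left(1 - 7\right)^{2} = \left(-6\right)^{2} = 36$)
$E{\left(43 \right)} - L = \left(9 - 43^{2}\right) - 36 = \left(9 - 1849\right) - 36 = -1840 - 36 = -1876$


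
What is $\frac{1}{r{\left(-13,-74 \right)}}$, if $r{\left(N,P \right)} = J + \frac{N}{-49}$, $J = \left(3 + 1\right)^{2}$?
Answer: $\frac{49}{797} \approx 0.061481$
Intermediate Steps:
$J = 16$ ($J = 4^{2} = 16$)
$r{\left(N,P \right)} = 16 - \frac{N}{49}$ ($r{\left(N,P \right)} = 16 + \frac{N}{-49} = 16 + N \left(- \frac{1}{49}\right) = 16 - \frac{N}{49}$)
$\frac{1}{r{\left(-13,-74 \right)}} = \frac{1}{16 - - \frac{13}{49}} = \frac{1}{16 + \frac{13}{49}} = \frac{1}{\frac{797}{49}} = \frac{49}{797}$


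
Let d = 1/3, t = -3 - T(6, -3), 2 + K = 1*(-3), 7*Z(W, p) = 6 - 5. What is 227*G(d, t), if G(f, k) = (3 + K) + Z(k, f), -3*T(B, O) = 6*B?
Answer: -2951/7 ≈ -421.57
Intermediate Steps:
Z(W, p) = ⅐ (Z(W, p) = (6 - 5)/7 = (⅐)*1 = ⅐)
T(B, O) = -2*B
K = -5 (K = -2 + 1*(-3) = -2 - 3 = -5)
t = 9 (t = -3 - (-2)*6 = -3 - 1*(-12) = -3 + 12 = 9)
d = ⅓ (d = 1*(⅓) = ⅓ ≈ 0.33333)
G(f, k) = -13/7 (G(f, k) = (3 - 5) + ⅐ = -2 + ⅐ = -13/7)
227*G(d, t) = 227*(-13/7) = -2951/7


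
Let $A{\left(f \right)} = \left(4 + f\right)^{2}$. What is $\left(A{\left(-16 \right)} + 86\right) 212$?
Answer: $48760$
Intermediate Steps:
$\left(A{\left(-16 \right)} + 86\right) 212 = \left(\left(4 - 16\right)^{2} + 86\right) 212 = \left(\left(-12\right)^{2} + 86\right) 212 = \left(144 + 86\right) 212 = 230 \cdot 212 = 48760$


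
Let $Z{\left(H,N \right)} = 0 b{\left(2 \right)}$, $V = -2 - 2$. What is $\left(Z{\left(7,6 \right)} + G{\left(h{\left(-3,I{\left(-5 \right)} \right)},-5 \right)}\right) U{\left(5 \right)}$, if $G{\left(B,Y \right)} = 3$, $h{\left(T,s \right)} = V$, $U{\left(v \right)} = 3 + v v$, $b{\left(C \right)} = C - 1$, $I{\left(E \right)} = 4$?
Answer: $84$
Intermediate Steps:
$b{\left(C \right)} = -1 + C$
$V = -4$ ($V = -2 - 2 = -4$)
$Z{\left(H,N \right)} = 0$ ($Z{\left(H,N \right)} = 0 \left(-1 + 2\right) = 0 \cdot 1 = 0$)
$U{\left(v \right)} = 3 + v^{2}$
$h{\left(T,s \right)} = -4$
$\left(Z{\left(7,6 \right)} + G{\left(h{\left(-3,I{\left(-5 \right)} \right)},-5 \right)}\right) U{\left(5 \right)} = \left(0 + 3\right) \left(3 + 5^{2}\right) = 3 \left(3 + 25\right) = 3 \cdot 28 = 84$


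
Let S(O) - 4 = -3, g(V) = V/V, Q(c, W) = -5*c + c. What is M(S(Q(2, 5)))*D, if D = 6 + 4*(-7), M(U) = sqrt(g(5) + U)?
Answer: -22*sqrt(2) ≈ -31.113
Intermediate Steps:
Q(c, W) = -4*c
g(V) = 1
S(O) = 1 (S(O) = 4 - 3 = 1)
M(U) = sqrt(1 + U)
D = -22 (D = 6 - 28 = -22)
M(S(Q(2, 5)))*D = sqrt(1 + 1)*(-22) = sqrt(2)*(-22) = -22*sqrt(2)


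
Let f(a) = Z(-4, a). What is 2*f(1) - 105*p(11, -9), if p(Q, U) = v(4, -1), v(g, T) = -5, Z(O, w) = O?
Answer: 517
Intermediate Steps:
f(a) = -4
p(Q, U) = -5
2*f(1) - 105*p(11, -9) = 2*(-4) - 105*(-5) = -8 + 525 = 517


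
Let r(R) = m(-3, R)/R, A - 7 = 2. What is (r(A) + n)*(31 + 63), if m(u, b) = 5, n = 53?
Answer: 45308/9 ≈ 5034.2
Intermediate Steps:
A = 9 (A = 7 + 2 = 9)
r(R) = 5/R
(r(A) + n)*(31 + 63) = (5/9 + 53)*(31 + 63) = (5*(⅑) + 53)*94 = (5/9 + 53)*94 = (482/9)*94 = 45308/9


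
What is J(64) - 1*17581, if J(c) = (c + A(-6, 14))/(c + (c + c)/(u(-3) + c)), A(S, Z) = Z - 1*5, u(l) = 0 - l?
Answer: -77632805/4416 ≈ -17580.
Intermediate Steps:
u(l) = -l
A(S, Z) = -5 + Z (A(S, Z) = Z - 5 = -5 + Z)
J(c) = (9 + c)/(c + 2*c/(3 + c)) (J(c) = (c + (-5 + 14))/(c + (c + c)/(-1*(-3) + c)) = (c + 9)/(c + (2*c)/(3 + c)) = (9 + c)/(c + 2*c/(3 + c)))
J(64) - 1*17581 = (27 + 64**2 + 12*64)/(64*(5 + 64)) - 1*17581 = (1/64)*(27 + 4096 + 768)/69 - 17581 = (1/64)*(1/69)*4891 - 17581 = 4891/4416 - 17581 = -77632805/4416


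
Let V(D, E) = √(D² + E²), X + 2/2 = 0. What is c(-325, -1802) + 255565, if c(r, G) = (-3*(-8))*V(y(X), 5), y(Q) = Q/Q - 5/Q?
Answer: 255565 + 24*√61 ≈ 2.5575e+5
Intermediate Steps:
X = -1 (X = -1 + 0 = -1)
y(Q) = 1 - 5/Q
c(r, G) = 24*√61 (c(r, G) = (-3*(-8))*√(((-5 - 1)/(-1))² + 5²) = 24*√((-1*(-6))² + 25) = 24*√(6² + 25) = 24*√(36 + 25) = 24*√61)
c(-325, -1802) + 255565 = 24*√61 + 255565 = 255565 + 24*√61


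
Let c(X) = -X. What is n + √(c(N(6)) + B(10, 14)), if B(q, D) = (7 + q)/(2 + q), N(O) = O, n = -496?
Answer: -496 + I*√165/6 ≈ -496.0 + 2.1409*I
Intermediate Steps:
B(q, D) = (7 + q)/(2 + q)
n + √(c(N(6)) + B(10, 14)) = -496 + √(-1*6 + (7 + 10)/(2 + 10)) = -496 + √(-6 + 17/12) = -496 + √(-55/12) = -496 + I*√165/6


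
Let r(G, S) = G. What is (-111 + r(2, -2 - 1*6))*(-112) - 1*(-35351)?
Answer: 47559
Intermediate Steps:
(-111 + r(2, -2 - 1*6))*(-112) - 1*(-35351) = (-111 + 2)*(-112) - 1*(-35351) = -109*(-112) + 35351 = 12208 + 35351 = 47559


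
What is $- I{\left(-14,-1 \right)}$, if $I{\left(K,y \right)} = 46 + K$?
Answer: $-32$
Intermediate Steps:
$- I{\left(-14,-1 \right)} = - (46 - 14) = \left(-1\right) 32 = -32$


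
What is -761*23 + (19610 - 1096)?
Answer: 1011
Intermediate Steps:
-761*23 + (19610 - 1096) = -17503 + 18514 = 1011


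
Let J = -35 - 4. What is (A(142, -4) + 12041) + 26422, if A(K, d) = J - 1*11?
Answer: 38413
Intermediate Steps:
J = -39
A(K, d) = -50 (A(K, d) = -39 - 1*11 = -39 - 11 = -50)
(A(142, -4) + 12041) + 26422 = (-50 + 12041) + 26422 = 11991 + 26422 = 38413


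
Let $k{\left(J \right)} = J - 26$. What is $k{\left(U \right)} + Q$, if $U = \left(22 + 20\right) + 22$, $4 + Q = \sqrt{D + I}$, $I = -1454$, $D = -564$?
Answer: $34 + i \sqrt{2018} \approx 34.0 + 44.922 i$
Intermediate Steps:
$Q = -4 + i \sqrt{2018}$ ($Q = -4 + \sqrt{-564 - 1454} = -4 + \sqrt{-2018} = -4 + i \sqrt{2018} \approx -4.0 + 44.922 i$)
$U = 64$ ($U = 42 + 22 = 64$)
$k{\left(J \right)} = -26 + J$
$k{\left(U \right)} + Q = \left(-26 + 64\right) - \left(4 - i \sqrt{2018}\right) = 38 - \left(4 - i \sqrt{2018}\right) = 34 + i \sqrt{2018}$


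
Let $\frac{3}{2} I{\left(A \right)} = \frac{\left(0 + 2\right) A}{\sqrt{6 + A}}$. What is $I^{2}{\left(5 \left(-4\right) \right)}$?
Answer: $- \frac{3200}{63} \approx -50.794$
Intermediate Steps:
$I{\left(A \right)} = \frac{4 A}{3 \sqrt{6 + A}}$ ($I{\left(A \right)} = \frac{2 \frac{\left(0 + 2\right) A}{\sqrt{6 + A}}}{3} = \frac{2 \frac{2 A}{\sqrt{6 + A}}}{3} = \frac{4 A}{3 \sqrt{6 + A}}$)
$I^{2}{\left(5 \left(-4\right) \right)} = \left(\frac{4 \cdot 5 \left(-4\right)}{3 \sqrt{6 + 5 \left(-4\right)}}\right)^{2} = \left(\frac{4}{3} \left(-20\right) \frac{1}{\sqrt{6 - 20}}\right)^{2} = \left(\frac{4}{3} \left(-20\right) \frac{1}{\sqrt{-14}}\right)^{2} = \left(\frac{4}{3} \left(-20\right) \left(- \frac{i \sqrt{14}}{14}\right)\right)^{2} = \left(\frac{40 i \sqrt{14}}{21}\right)^{2} = - \frac{3200}{63}$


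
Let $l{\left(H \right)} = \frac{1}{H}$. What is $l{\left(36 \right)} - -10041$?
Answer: $\frac{361477}{36} \approx 10041.0$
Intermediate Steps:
$l{\left(36 \right)} - -10041 = \frac{1}{36} - -10041 = \frac{1}{36} + \left(10070 - 29\right) = \frac{1}{36} + 10041 = \frac{361477}{36}$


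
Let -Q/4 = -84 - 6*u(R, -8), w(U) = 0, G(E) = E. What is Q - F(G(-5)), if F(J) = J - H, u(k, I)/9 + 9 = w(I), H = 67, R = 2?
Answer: -1536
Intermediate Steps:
u(k, I) = -81 (u(k, I) = -81 + 9*0 = -81 + 0 = -81)
Q = -1608 (Q = -4*(-84 - 6*(-81)) = -4*(-84 + 486) = -4*402 = -1608)
F(J) = -67 + J (F(J) = J - 1*67 = J - 67 = -67 + J)
Q - F(G(-5)) = -1608 - (-67 - 5) = -1608 - 1*(-72) = -1608 + 72 = -1536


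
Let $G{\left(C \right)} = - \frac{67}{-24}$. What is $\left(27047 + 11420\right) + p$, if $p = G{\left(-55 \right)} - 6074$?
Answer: $\frac{777499}{24} \approx 32396.0$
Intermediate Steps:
$G{\left(C \right)} = \frac{67}{24}$ ($G{\left(C \right)} = \left(-67\right) \left(- \frac{1}{24}\right) = \frac{67}{24}$)
$p = - \frac{145709}{24}$ ($p = \frac{67}{24} - 6074 = - \frac{145709}{24} \approx -6071.2$)
$\left(27047 + 11420\right) + p = \left(27047 + 11420\right) - \frac{145709}{24} = 38467 - \frac{145709}{24} = \frac{777499}{24}$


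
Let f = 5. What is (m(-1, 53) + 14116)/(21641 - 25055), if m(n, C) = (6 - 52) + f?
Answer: -14075/3414 ≈ -4.1227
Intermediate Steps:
m(n, C) = -41 (m(n, C) = (6 - 52) + 5 = -46 + 5 = -41)
(m(-1, 53) + 14116)/(21641 - 25055) = (-41 + 14116)/(21641 - 25055) = 14075/(-3414) = 14075*(-1/3414) = -14075/3414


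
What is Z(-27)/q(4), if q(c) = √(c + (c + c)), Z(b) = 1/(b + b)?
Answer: -√3/324 ≈ -0.0053458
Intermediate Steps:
Z(b) = 1/(2*b)
q(c) = √3*√c (q(c) = √(c + 2*c) = √(3*c) = √3*√c)
Z(-27)/q(4) = ((½)/(-27))/((√3*√4)) = ((½)*(-1/27))/((√3*2)) = -√3/6/54 = -√3/324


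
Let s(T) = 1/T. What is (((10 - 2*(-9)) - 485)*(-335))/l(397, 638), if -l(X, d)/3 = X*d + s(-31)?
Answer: -949189/4711119 ≈ -0.20148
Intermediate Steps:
l(X, d) = 3/31 - 3*X*d (l(X, d) = -3*(X*d + 1/(-31)) = -3*(X*d - 1/31) = -3*(-1/31 + X*d) = 3/31 - 3*X*d)
(((10 - 2*(-9)) - 485)*(-335))/l(397, 638) = (((10 - 2*(-9)) - 485)*(-335))/(3/31 - 3*397*638) = (((10 + 18) - 485)*(-335))/(3/31 - 759858) = ((28 - 485)*(-335))/(-23555595/31) = -457*(-335)*(-31/23555595) = 153095*(-31/23555595) = -949189/4711119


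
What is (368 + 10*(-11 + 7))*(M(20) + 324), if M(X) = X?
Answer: 112832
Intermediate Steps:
(368 + 10*(-11 + 7))*(M(20) + 324) = (368 + 10*(-11 + 7))*(20 + 324) = (368 + 10*(-4))*344 = (368 - 40)*344 = 328*344 = 112832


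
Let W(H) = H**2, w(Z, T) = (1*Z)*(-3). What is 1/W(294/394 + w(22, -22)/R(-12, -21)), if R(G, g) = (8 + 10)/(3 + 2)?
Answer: 349281/108035236 ≈ 0.0032330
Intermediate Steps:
R(G, g) = 18/5
w(Z, T) = -3*Z (w(Z, T) = Z*(-3) = -3*Z)
1/W(294/394 + w(22, -22)/R(-12, -21)) = 1/((294/394 + (-3*22)/(18/5))**2) = 1/((294*(1/394) - 66*5/18)**2) = 1/((147/197 - 55/3)**2) = 1/((-10394/591)**2) = 1/(108035236/349281) = 349281/108035236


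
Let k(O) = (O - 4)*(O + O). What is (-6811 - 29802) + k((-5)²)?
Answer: -35563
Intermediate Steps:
k(O) = 2*O*(-4 + O) (k(O) = (-4 + O)*(2*O) = 2*O*(-4 + O))
(-6811 - 29802) + k((-5)²) = (-6811 - 29802) + 2*(-5)²*(-4 + (-5)²) = -36613 + 2*25*(-4 + 25) = -36613 + 2*25*21 = -36613 + 1050 = -35563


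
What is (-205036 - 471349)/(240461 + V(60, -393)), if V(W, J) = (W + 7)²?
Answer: -135277/48990 ≈ -2.7613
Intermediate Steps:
V(W, J) = (7 + W)²
(-205036 - 471349)/(240461 + V(60, -393)) = (-205036 - 471349)/(240461 + (7 + 60)²) = -676385/(240461 + 67²) = -676385/(240461 + 4489) = -676385/244950 = -676385*1/244950 = -135277/48990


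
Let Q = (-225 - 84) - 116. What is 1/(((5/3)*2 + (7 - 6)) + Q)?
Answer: -3/1262 ≈ -0.0023772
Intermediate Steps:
Q = -425 (Q = -309 - 116 = -425)
1/(((5/3)*2 + (7 - 6)) + Q) = 1/(((5/3)*2 + (7 - 6)) - 425) = 1/(((5*(1/3))*2 + 1) - 425) = 1/(((5/3)*2 + 1) - 425) = 1/((10/3 + 1) - 425) = 1/(13/3 - 425) = 1/(-1262/3) = -3/1262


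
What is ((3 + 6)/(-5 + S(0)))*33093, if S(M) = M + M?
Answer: -297837/5 ≈ -59567.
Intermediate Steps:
S(M) = 2*M
((3 + 6)/(-5 + S(0)))*33093 = ((3 + 6)/(-5 + 2*0))*33093 = (9/(-5 + 0))*33093 = (9/(-5))*33093 = (9*(-⅕))*33093 = -9/5*33093 = -297837/5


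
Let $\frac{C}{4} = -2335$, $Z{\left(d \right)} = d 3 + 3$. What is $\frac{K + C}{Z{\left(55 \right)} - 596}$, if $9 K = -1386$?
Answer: $\frac{4747}{214} \approx 22.182$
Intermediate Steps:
$K = -154$ ($K = \frac{1}{9} \left(-1386\right) = -154$)
$Z{\left(d \right)} = 3 + 3 d$ ($Z{\left(d \right)} = 3 d + 3 = 3 + 3 d$)
$C = -9340$ ($C = 4 \left(-2335\right) = -9340$)
$\frac{K + C}{Z{\left(55 \right)} - 596} = \frac{-154 - 9340}{\left(3 + 3 \cdot 55\right) - 596} = - \frac{9494}{\left(3 + 165\right) - 596} = - \frac{9494}{168 - 596} = - \frac{9494}{-428} = \left(-9494\right) \left(- \frac{1}{428}\right) = \frac{4747}{214}$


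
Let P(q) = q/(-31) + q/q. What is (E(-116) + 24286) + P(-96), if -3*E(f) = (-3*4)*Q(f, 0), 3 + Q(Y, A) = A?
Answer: 752621/31 ≈ 24278.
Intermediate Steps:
Q(Y, A) = -3 + A
E(f) = -12 (E(f) = -(-3*4)*(-3 + 0)/3 = -(-4)*(-3) = -⅓*36 = -12)
P(q) = 1 - q/31 (P(q) = q*(-1/31) + 1 = -q/31 + 1 = 1 - q/31)
(E(-116) + 24286) + P(-96) = (-12 + 24286) + (1 - 1/31*(-96)) = 24274 + (1 + 96/31) = 24274 + 127/31 = 752621/31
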